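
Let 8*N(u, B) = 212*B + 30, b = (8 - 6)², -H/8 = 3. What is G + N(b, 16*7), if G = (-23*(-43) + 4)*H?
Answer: -83441/4 ≈ -20860.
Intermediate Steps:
H = -24 (H = -8*3 = -24)
b = 4 (b = 2² = 4)
N(u, B) = 15/4 + 53*B/2 (N(u, B) = (212*B + 30)/8 = (30 + 212*B)/8 = 15/4 + 53*B/2)
G = -23832 (G = (-23*(-43) + 4)*(-24) = (989 + 4)*(-24) = 993*(-24) = -23832)
G + N(b, 16*7) = -23832 + (15/4 + 53*(16*7)/2) = -23832 + (15/4 + (53/2)*112) = -23832 + (15/4 + 2968) = -23832 + 11887/4 = -83441/4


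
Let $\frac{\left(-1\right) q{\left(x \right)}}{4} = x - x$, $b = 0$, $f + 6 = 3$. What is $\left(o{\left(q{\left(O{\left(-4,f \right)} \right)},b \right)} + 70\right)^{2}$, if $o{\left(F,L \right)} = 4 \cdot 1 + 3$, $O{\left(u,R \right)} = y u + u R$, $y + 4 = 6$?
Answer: $5929$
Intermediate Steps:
$y = 2$ ($y = -4 + 6 = 2$)
$f = -3$ ($f = -6 + 3 = -3$)
$O{\left(u,R \right)} = 2 u + R u$ ($O{\left(u,R \right)} = 2 u + u R = 2 u + R u$)
$q{\left(x \right)} = 0$ ($q{\left(x \right)} = - 4 \left(x - x\right) = \left(-4\right) 0 = 0$)
$o{\left(F,L \right)} = 7$ ($o{\left(F,L \right)} = 4 + 3 = 7$)
$\left(o{\left(q{\left(O{\left(-4,f \right)} \right)},b \right)} + 70\right)^{2} = \left(7 + 70\right)^{2} = 77^{2} = 5929$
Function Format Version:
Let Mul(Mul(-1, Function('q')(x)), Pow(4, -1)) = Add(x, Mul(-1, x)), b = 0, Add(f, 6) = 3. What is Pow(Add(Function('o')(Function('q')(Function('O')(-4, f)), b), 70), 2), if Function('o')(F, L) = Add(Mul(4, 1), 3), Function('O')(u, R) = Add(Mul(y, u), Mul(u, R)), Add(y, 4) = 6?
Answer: 5929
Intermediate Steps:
y = 2 (y = Add(-4, 6) = 2)
f = -3 (f = Add(-6, 3) = -3)
Function('O')(u, R) = Add(Mul(2, u), Mul(R, u)) (Function('O')(u, R) = Add(Mul(2, u), Mul(u, R)) = Add(Mul(2, u), Mul(R, u)))
Function('q')(x) = 0 (Function('q')(x) = Mul(-4, Add(x, Mul(-1, x))) = Mul(-4, 0) = 0)
Function('o')(F, L) = 7 (Function('o')(F, L) = Add(4, 3) = 7)
Pow(Add(Function('o')(Function('q')(Function('O')(-4, f)), b), 70), 2) = Pow(Add(7, 70), 2) = Pow(77, 2) = 5929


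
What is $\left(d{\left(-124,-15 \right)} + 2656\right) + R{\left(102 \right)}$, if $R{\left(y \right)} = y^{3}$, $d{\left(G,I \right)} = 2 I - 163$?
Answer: $1063671$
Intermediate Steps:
$d{\left(G,I \right)} = -163 + 2 I$
$\left(d{\left(-124,-15 \right)} + 2656\right) + R{\left(102 \right)} = \left(\left(-163 + 2 \left(-15\right)\right) + 2656\right) + 102^{3} = \left(\left(-163 - 30\right) + 2656\right) + 1061208 = \left(-193 + 2656\right) + 1061208 = 2463 + 1061208 = 1063671$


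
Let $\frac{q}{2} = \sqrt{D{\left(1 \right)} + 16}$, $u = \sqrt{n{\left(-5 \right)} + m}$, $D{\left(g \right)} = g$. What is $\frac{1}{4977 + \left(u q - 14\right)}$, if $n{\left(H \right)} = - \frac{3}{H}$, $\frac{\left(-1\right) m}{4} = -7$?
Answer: $\frac{24815}{123147121} - \frac{2 \sqrt{12155}}{123147121} \approx 0.00019972$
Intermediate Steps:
$m = 28$ ($m = \left(-4\right) \left(-7\right) = 28$)
$u = \frac{\sqrt{715}}{5}$ ($u = \sqrt{- \frac{3}{-5} + 28} = \sqrt{\left(-3\right) \left(- \frac{1}{5}\right) + 28} = \sqrt{\frac{3}{5} + 28} = \sqrt{\frac{143}{5}} = \frac{\sqrt{715}}{5} \approx 5.3479$)
$q = 2 \sqrt{17}$ ($q = 2 \sqrt{1 + 16} = 2 \sqrt{17} \approx 8.2462$)
$\frac{1}{4977 + \left(u q - 14\right)} = \frac{1}{4977 - \left(14 - \frac{\sqrt{715}}{5} \cdot 2 \sqrt{17}\right)} = \frac{1}{4977 - \left(14 - \frac{2 \sqrt{12155}}{5}\right)} = \frac{1}{4963 + \frac{2 \sqrt{12155}}{5}}$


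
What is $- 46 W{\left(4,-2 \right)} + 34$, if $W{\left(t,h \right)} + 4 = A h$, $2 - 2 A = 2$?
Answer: $218$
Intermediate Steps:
$A = 0$ ($A = 1 - 1 = 0$)
$W{\left(t,h \right)} = -4$ ($W{\left(t,h \right)} = -4 + 0 h = -4 + 0 = -4$)
$- 46 W{\left(4,-2 \right)} + 34 = \left(-46\right) \left(-4\right) + 34 = 184 + 34 = 218$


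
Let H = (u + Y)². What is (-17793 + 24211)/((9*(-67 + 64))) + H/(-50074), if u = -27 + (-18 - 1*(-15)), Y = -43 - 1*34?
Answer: -321684055/1351998 ≈ -237.93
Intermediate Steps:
Y = -77 (Y = -43 - 34 = -77)
u = -30 (u = -27 + (-18 + 15) = -27 - 3 = -30)
H = 11449 (H = (-30 - 77)² = (-107)² = 11449)
(-17793 + 24211)/((9*(-67 + 64))) + H/(-50074) = (-17793 + 24211)/((9*(-67 + 64))) + 11449/(-50074) = 6418/((9*(-3))) + 11449*(-1/50074) = 6418/(-27) - 11449/50074 = 6418*(-1/27) - 11449/50074 = -6418/27 - 11449/50074 = -321684055/1351998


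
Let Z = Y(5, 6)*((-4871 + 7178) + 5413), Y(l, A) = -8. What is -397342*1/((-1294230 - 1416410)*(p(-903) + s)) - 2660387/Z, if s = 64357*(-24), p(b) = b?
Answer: 139311680778668567/3234074374831680 ≈ 43.076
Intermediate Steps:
s = -1544568
Z = -61760 (Z = -8*((-4871 + 7178) + 5413) = -8*(2307 + 5413) = -8*7720 = -61760)
-397342*1/((-1294230 - 1416410)*(p(-903) + s)) - 2660387/Z = -397342*1/((-1294230 - 1416410)*(-903 - 1544568)) - 2660387/(-61760) = -397342/((-2710640*(-1545471))) - 2660387*(-1/61760) = -397342/4189215511440 + 2660387/61760 = -397342*1/4189215511440 + 2660387/61760 = -198671/2094607755720 + 2660387/61760 = 139311680778668567/3234074374831680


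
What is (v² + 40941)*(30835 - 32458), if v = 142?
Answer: -99173415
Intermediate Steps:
(v² + 40941)*(30835 - 32458) = (142² + 40941)*(30835 - 32458) = (20164 + 40941)*(-1623) = 61105*(-1623) = -99173415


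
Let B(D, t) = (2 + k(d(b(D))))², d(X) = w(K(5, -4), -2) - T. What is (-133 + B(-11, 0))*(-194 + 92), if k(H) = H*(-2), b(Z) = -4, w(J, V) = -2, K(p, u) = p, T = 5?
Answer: -12546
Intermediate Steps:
d(X) = -7 (d(X) = -2 - 1*5 = -2 - 5 = -7)
k(H) = -2*H
B(D, t) = 256 (B(D, t) = (2 - 2*(-7))² = (2 + 14)² = 16² = 256)
(-133 + B(-11, 0))*(-194 + 92) = (-133 + 256)*(-194 + 92) = 123*(-102) = -12546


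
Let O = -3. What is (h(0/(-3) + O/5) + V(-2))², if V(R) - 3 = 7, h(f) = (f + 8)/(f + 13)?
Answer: 431649/3844 ≈ 112.29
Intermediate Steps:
h(f) = (8 + f)/(13 + f)
V(R) = 10 (V(R) = 3 + 7 = 10)
(h(0/(-3) + O/5) + V(-2))² = ((8 + (0/(-3) - 3/5))/(13 + (0/(-3) - 3/5)) + 10)² = ((8 + (0*(-⅓) - 3*⅕))/(13 + (0*(-⅓) - 3*⅕)) + 10)² = ((8 + (0 - ⅗))/(13 + (0 - ⅗)) + 10)² = ((8 - ⅗)/(13 - ⅗) + 10)² = ((37/5)/(62/5) + 10)² = ((5/62)*(37/5) + 10)² = (37/62 + 10)² = (657/62)² = 431649/3844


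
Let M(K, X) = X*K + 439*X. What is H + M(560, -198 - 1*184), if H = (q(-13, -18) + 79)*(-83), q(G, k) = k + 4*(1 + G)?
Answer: -382697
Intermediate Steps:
q(G, k) = 4 + k + 4*G (q(G, k) = k + (4 + 4*G) = 4 + k + 4*G)
M(K, X) = 439*X + K*X (M(K, X) = K*X + 439*X = 439*X + K*X)
H = -1079 (H = ((4 - 18 + 4*(-13)) + 79)*(-83) = ((4 - 18 - 52) + 79)*(-83) = (-66 + 79)*(-83) = 13*(-83) = -1079)
H + M(560, -198 - 1*184) = -1079 + (-198 - 1*184)*(439 + 560) = -1079 + (-198 - 184)*999 = -1079 - 382*999 = -1079 - 381618 = -382697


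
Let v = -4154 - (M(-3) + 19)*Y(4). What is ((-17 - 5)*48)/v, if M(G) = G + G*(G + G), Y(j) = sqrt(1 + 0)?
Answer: 88/349 ≈ 0.25215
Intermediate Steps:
Y(j) = 1 (Y(j) = sqrt(1) = 1)
M(G) = G + 2*G**2 (M(G) = G + G*(2*G) = G + 2*G**2)
v = -4188 (v = -4154 - (-3*(1 + 2*(-3)) + 19) = -4154 - (-3*(1 - 6) + 19) = -4154 - (-3*(-5) + 19) = -4154 - (15 + 19) = -4154 - 34 = -4188)
((-17 - 5)*48)/v = ((-17 - 5)*48)/(-4188) = -22*48*(-1/4188) = -1056*(-1/4188) = 88/349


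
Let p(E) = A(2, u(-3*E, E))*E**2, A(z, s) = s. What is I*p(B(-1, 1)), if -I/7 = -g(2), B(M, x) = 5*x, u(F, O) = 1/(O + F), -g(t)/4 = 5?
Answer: 350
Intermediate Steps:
g(t) = -20 (g(t) = -4*5 = -20)
u(F, O) = 1/(F + O)
I = -140 (I = -(-7)*(-20) = -7*20 = -140)
p(E) = -E/2 (p(E) = E**2/(-3*E + E) = E**2/((-2*E)) = (-1/(2*E))*E**2 = -E/2)
I*p(B(-1, 1)) = -(-70)*5*1 = -(-70)*5 = -140*(-5/2) = 350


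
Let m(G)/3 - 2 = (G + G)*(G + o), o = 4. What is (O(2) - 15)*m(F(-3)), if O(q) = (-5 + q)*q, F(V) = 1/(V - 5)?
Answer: -2079/32 ≈ -64.969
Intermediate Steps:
F(V) = 1/(-5 + V)
m(G) = 6 + 6*G*(4 + G) (m(G) = 6 + 3*((G + G)*(G + 4)) = 6 + 3*((2*G)*(4 + G)) = 6 + 3*(2*G*(4 + G)) = 6 + 6*G*(4 + G))
O(q) = q*(-5 + q)
(O(2) - 15)*m(F(-3)) = (2*(-5 + 2) - 15)*(6 + 6*(1/(-5 - 3))² + 24/(-5 - 3)) = (2*(-3) - 15)*(6 + 6*(1/(-8))² + 24/(-8)) = (-6 - 15)*(6 + 6*(-⅛)² + 24*(-⅛)) = -21*(6 + 6*(1/64) - 3) = -21*(6 + 3/32 - 3) = -21*99/32 = -2079/32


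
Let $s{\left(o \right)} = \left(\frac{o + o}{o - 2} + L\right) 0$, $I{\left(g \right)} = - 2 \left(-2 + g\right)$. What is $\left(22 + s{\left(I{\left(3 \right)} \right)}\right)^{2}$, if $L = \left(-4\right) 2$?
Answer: $484$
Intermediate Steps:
$I{\left(g \right)} = 4 - 2 g$
$L = -8$
$s{\left(o \right)} = 0$ ($s{\left(o \right)} = \left(\frac{o + o}{o - 2} - 8\right) 0 = \left(\frac{2 o}{-2 + o} - 8\right) 0 = \left(-8 + \frac{2 o}{-2 + o}\right) 0 = 0$)
$\left(22 + s{\left(I{\left(3 \right)} \right)}\right)^{2} = \left(22 + 0\right)^{2} = 22^{2} = 484$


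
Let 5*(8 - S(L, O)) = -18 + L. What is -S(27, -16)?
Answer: -31/5 ≈ -6.2000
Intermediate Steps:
S(L, O) = 58/5 - L/5 (S(L, O) = 8 - (-18 + L)/5 = 8 + (18/5 - L/5) = 58/5 - L/5)
-S(27, -16) = -(58/5 - ⅕*27) = -(58/5 - 27/5) = -1*31/5 = -31/5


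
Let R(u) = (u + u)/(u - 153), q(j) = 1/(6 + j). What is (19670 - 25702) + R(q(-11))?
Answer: -2310255/383 ≈ -6032.0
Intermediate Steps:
R(u) = 2*u/(-153 + u) (R(u) = (2*u)/(-153 + u) = 2*u/(-153 + u))
(19670 - 25702) + R(q(-11)) = (19670 - 25702) + 2/((6 - 11)*(-153 + 1/(6 - 11))) = -6032 + 2/(-5*(-153 + 1/(-5))) = -6032 + 2*(-⅕)/(-153 - ⅕) = -6032 + 2*(-⅕)/(-766/5) = -6032 + 2*(-⅕)*(-5/766) = -6032 + 1/383 = -2310255/383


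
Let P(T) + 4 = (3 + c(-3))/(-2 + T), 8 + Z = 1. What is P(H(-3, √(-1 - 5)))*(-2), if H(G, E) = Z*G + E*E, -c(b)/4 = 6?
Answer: 146/13 ≈ 11.231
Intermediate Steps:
Z = -7 (Z = -8 + 1 = -7)
c(b) = -24 (c(b) = -4*6 = -24)
H(G, E) = E² - 7*G (H(G, E) = -7*G + E*E = -7*G + E² = E² - 7*G)
P(T) = -4 - 21/(-2 + T) (P(T) = -4 + (3 - 24)/(-2 + T) = -4 - 21/(-2 + T))
P(H(-3, √(-1 - 5)))*(-2) = ((-13 - 4*((√(-1 - 5))² - 7*(-3)))/(-2 + ((√(-1 - 5))² - 7*(-3))))*(-2) = ((-13 - 4*((√(-6))² + 21))/(-2 + ((√(-6))² + 21)))*(-2) = ((-13 - 4*((I*√6)² + 21))/(-2 + ((I*√6)² + 21)))*(-2) = ((-13 - 4*(-6 + 21))/(-2 + (-6 + 21)))*(-2) = ((-13 - 4*15)/(-2 + 15))*(-2) = ((-13 - 60)/13)*(-2) = ((1/13)*(-73))*(-2) = -73/13*(-2) = 146/13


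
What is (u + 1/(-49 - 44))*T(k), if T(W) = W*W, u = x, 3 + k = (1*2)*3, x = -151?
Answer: -42132/31 ≈ -1359.1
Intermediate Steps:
k = 3 (k = -3 + (1*2)*3 = -3 + 2*3 = -3 + 6 = 3)
u = -151
T(W) = W**2
(u + 1/(-49 - 44))*T(k) = (-151 + 1/(-49 - 44))*3**2 = (-151 + 1/(-93))*9 = (-151 - 1/93)*9 = -14044/93*9 = -42132/31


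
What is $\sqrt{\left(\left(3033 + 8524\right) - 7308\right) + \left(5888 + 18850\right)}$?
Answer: $\sqrt{28987} \approx 170.26$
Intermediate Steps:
$\sqrt{\left(\left(3033 + 8524\right) - 7308\right) + \left(5888 + 18850\right)} = \sqrt{\left(11557 - 7308\right) + 24738} = \sqrt{4249 + 24738} = \sqrt{28987}$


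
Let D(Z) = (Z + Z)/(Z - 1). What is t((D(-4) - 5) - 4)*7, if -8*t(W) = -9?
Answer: 63/8 ≈ 7.8750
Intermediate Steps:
D(Z) = 2*Z/(-1 + Z) (D(Z) = (2*Z)/(-1 + Z) = 2*Z/(-1 + Z))
t(W) = 9/8 (t(W) = -⅛*(-9) = 9/8)
t((D(-4) - 5) - 4)*7 = (9/8)*7 = 63/8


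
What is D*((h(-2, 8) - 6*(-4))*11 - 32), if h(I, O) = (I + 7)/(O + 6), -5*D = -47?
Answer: 155241/70 ≈ 2217.7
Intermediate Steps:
D = 47/5 (D = -1/5*(-47) = 47/5 ≈ 9.4000)
h(I, O) = (7 + I)/(6 + O)
D*((h(-2, 8) - 6*(-4))*11 - 32) = 47*(((7 - 2)/(6 + 8) - 6*(-4))*11 - 32)/5 = 47*((5/14 - 1*(-24))*11 - 32)/5 = 47*(((1/14)*5 + 24)*11 - 32)/5 = 47*((5/14 + 24)*11 - 32)/5 = 47*((341/14)*11 - 32)/5 = 47*(3751/14 - 32)/5 = (47/5)*(3303/14) = 155241/70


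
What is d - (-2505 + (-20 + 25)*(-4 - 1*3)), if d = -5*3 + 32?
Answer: 2557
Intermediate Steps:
d = 17 (d = -15 + 32 = 17)
d - (-2505 + (-20 + 25)*(-4 - 1*3)) = 17 - (-2505 + (-20 + 25)*(-4 - 1*3)) = 17 - (-2505 + 5*(-4 - 3)) = 17 - (-2505 + 5*(-7)) = 17 - (-2505 - 35) = 17 - 1*(-2540) = 17 + 2540 = 2557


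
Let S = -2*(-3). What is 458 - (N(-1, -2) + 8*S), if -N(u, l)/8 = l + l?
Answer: 378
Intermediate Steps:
N(u, l) = -16*l (N(u, l) = -8*(l + l) = -16*l)
S = 6
458 - (N(-1, -2) + 8*S) = 458 - (-16*(-2) + 8*6) = 458 - (32 + 48) = 458 - 1*80 = 458 - 80 = 378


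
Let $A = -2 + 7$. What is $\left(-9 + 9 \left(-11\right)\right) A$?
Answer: $-540$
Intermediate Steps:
$A = 5$
$\left(-9 + 9 \left(-11\right)\right) A = \left(-9 + 9 \left(-11\right)\right) 5 = \left(-9 - 99\right) 5 = \left(-108\right) 5 = -540$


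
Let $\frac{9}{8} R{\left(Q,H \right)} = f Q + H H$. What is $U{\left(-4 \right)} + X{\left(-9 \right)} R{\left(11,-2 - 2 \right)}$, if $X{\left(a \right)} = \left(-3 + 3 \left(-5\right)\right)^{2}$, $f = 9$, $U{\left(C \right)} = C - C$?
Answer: $33120$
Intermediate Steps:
$U{\left(C \right)} = 0$
$X{\left(a \right)} = 324$ ($X{\left(a \right)} = \left(-3 - 15\right)^{2} = \left(-18\right)^{2} = 324$)
$R{\left(Q,H \right)} = 8 Q + \frac{8 H^{2}}{9}$ ($R{\left(Q,H \right)} = \frac{8 \left(9 Q + H H\right)}{9} = \frac{8 \left(9 Q + H^{2}\right)}{9} = \frac{8 \left(H^{2} + 9 Q\right)}{9} = 8 Q + \frac{8 H^{2}}{9}$)
$U{\left(-4 \right)} + X{\left(-9 \right)} R{\left(11,-2 - 2 \right)} = 0 + 324 \left(8 \cdot 11 + \frac{8 \left(-2 - 2\right)^{2}}{9}\right) = 0 + 324 \left(88 + \frac{8 \left(-2 - 2\right)^{2}}{9}\right) = 0 + 324 \left(88 + \frac{8 \left(-4\right)^{2}}{9}\right) = 0 + 324 \left(88 + \frac{8}{9} \cdot 16\right) = 0 + 324 \left(88 + \frac{128}{9}\right) = 0 + 324 \cdot \frac{920}{9} = 0 + 33120 = 33120$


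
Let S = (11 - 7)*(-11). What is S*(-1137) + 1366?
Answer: 51394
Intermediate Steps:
S = -44 (S = 4*(-11) = -44)
S*(-1137) + 1366 = -44*(-1137) + 1366 = 50028 + 1366 = 51394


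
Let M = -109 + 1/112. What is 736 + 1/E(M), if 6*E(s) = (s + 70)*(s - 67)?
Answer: 63353436896/86077937 ≈ 736.00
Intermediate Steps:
M = -12207/112 (M = -109 + 1/112 = -12207/112 ≈ -108.99)
E(s) = (-67 + s)*(70 + s)/6 (E(s) = ((s + 70)*(s - 67))/6 = ((70 + s)*(-67 + s))/6 = ((-67 + s)*(70 + s))/6 = (-67 + s)*(70 + s)/6)
736 + 1/E(M) = 736 + 1/(-2345/3 + (½)*(-12207/112) + (-12207/112)²/6) = 736 + 1/(-2345/3 - 12207/224 + (⅙)*(149010849/12544)) = 736 + 1/(-2345/3 - 12207/224 + 49670283/25088) = 736 + 1/(86077937/75264) = 736 + 75264/86077937 = 63353436896/86077937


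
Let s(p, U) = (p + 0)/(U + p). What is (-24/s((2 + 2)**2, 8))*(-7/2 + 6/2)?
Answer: 18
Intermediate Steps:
s(p, U) = p/(U + p)
(-24/s((2 + 2)**2, 8))*(-7/2 + 6/2) = (-24*(8 + (2 + 2)**2)/(2 + 2)**2)*(-7/2 + 6/2) = (-24/(4**2/(8 + 4**2)))*(-7*1/2 + 6*(1/2)) = (-24/(16/(8 + 16)))*(-7/2 + 3) = -24/(16/24)*(-1/2) = -24/(16*(1/24))*(-1/2) = -24/2/3*(-1/2) = -24*3/2*(-1/2) = -36*(-1/2) = 18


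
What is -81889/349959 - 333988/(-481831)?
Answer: 77425447733/168621094929 ≈ 0.45917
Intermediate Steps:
-81889/349959 - 333988/(-481831) = -81889*1/349959 - 333988*(-1/481831) = -81889/349959 + 333988/481831 = 77425447733/168621094929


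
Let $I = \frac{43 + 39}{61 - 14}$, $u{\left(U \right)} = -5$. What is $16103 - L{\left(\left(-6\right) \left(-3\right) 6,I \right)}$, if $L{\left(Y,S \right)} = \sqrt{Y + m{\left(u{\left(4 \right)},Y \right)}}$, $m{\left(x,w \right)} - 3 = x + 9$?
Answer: $16103 - \sqrt{115} \approx 16092.0$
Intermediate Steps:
$I = \frac{82}{47} \approx 1.7447$
$m{\left(x,w \right)} = 12 + x$ ($m{\left(x,w \right)} = 3 + \left(x + 9\right) = 3 + \left(9 + x\right) = 12 + x$)
$L{\left(Y,S \right)} = \sqrt{7 + Y}$ ($L{\left(Y,S \right)} = \sqrt{Y + \left(12 - 5\right)} = \sqrt{Y + 7} = \sqrt{7 + Y}$)
$16103 - L{\left(\left(-6\right) \left(-3\right) 6,I \right)} = 16103 - \sqrt{7 + \left(-6\right) \left(-3\right) 6} = 16103 - \sqrt{7 + 18 \cdot 6} = 16103 - \sqrt{7 + 108} = 16103 - \sqrt{115}$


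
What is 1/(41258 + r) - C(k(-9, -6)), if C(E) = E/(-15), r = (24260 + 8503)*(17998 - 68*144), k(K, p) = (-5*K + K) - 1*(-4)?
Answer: 2151155491/806683308 ≈ 2.6667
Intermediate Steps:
k(K, p) = 4 - 4*K (k(K, p) = -4*K + 4 = 4 - 4*K)
r = 268853178 (r = 32763*(17998 - 9792) = 32763*8206 = 268853178)
C(E) = -E/15 (C(E) = E*(-1/15) = -E/15)
1/(41258 + r) - C(k(-9, -6)) = 1/(41258 + 268853178) - (-1)*(4 - 4*(-9))/15 = 1/268894436 - (-1)*(4 + 36)/15 = 1/268894436 - (-1)*40/15 = 1/268894436 - 1*(-8/3) = 1/268894436 + 8/3 = 2151155491/806683308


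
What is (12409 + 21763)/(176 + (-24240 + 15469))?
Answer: -34172/8595 ≈ -3.9758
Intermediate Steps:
(12409 + 21763)/(176 + (-24240 + 15469)) = 34172/(176 - 8771) = 34172/(-8595) = 34172*(-1/8595) = -34172/8595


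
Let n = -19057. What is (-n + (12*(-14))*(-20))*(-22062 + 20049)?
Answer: -45125421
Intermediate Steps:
(-n + (12*(-14))*(-20))*(-22062 + 20049) = (-1*(-19057) + (12*(-14))*(-20))*(-22062 + 20049) = (19057 - 168*(-20))*(-2013) = (19057 + 3360)*(-2013) = 22417*(-2013) = -45125421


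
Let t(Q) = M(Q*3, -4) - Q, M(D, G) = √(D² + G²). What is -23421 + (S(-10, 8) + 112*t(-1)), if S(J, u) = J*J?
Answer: -22649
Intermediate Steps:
S(J, u) = J²
t(Q) = √(16 + 9*Q²) - Q (t(Q) = √((Q*3)² + (-4)²) - Q = √((3*Q)² + 16) - Q = √(9*Q² + 16) - Q = √(16 + 9*Q²) - Q)
-23421 + (S(-10, 8) + 112*t(-1)) = -23421 + ((-10)² + 112*(√(16 + 9*(-1)²) - 1*(-1))) = -23421 + (100 + 112*(√(16 + 9*1) + 1)) = -23421 + (100 + 112*(√(16 + 9) + 1)) = -23421 + (100 + 112*(√25 + 1)) = -23421 + (100 + 112*(5 + 1)) = -23421 + (100 + 112*6) = -23421 + (100 + 672) = -23421 + 772 = -22649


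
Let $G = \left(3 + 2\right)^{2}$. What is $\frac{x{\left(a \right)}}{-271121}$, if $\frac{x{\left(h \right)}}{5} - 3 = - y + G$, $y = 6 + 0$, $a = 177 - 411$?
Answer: $- \frac{110}{271121} \approx -0.00040572$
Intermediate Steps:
$a = -234$
$G = 25$ ($G = 5^{2} = 25$)
$y = 6$
$x{\left(h \right)} = 110$ ($x{\left(h \right)} = 15 + 5 \left(\left(-1\right) 6 + 25\right) = 15 + 5 \left(-6 + 25\right) = 15 + 5 \cdot 19 = 15 + 95 = 110$)
$\frac{x{\left(a \right)}}{-271121} = \frac{110}{-271121} = 110 \left(- \frac{1}{271121}\right) = - \frac{110}{271121}$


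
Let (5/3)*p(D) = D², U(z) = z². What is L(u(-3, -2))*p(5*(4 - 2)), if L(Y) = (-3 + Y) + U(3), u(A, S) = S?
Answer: 240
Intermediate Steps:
L(Y) = 6 + Y (L(Y) = (-3 + Y) + 3² = (-3 + Y) + 9 = 6 + Y)
p(D) = 3*D²/5
L(u(-3, -2))*p(5*(4 - 2)) = (6 - 2)*(3*(5*(4 - 2))²/5) = 4*(3*(5*2)²/5) = 4*((⅗)*10²) = 4*((⅗)*100) = 4*60 = 240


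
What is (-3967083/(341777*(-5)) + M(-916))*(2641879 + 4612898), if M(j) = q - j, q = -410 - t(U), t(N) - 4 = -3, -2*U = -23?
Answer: 6289557997296216/1708885 ≈ 3.6805e+9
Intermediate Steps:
U = 23/2 (U = -½*(-23) = 23/2 ≈ 11.500)
t(N) = 1 (t(N) = 4 - 3 = 1)
q = -411 (q = -410 - 1*1 = -410 - 1 = -411)
M(j) = -411 - j
(-3967083/(341777*(-5)) + M(-916))*(2641879 + 4612898) = (-3967083/(341777*(-5)) + (-411 - 1*(-916)))*(2641879 + 4612898) = (-3967083/(-1708885) + (-411 + 916))*7254777 = (-3967083*(-1/1708885) + 505)*7254777 = (3967083/1708885 + 505)*7254777 = (866954008/1708885)*7254777 = 6289557997296216/1708885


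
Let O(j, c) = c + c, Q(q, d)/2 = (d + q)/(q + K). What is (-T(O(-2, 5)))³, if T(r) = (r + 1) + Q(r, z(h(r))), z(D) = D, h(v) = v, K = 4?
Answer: -912673/343 ≈ -2660.9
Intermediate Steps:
Q(q, d) = 2*(d + q)/(4 + q) (Q(q, d) = 2*((d + q)/(q + 4)) = 2*((d + q)/(4 + q)) = 2*(d + q)/(4 + q))
O(j, c) = 2*c
T(r) = 1 + r + 4*r/(4 + r) (T(r) = (r + 1) + 2*(r + r)/(4 + r) = (1 + r) + 2*(2*r)/(4 + r) = (1 + r) + 4*r/(4 + r) = 1 + r + 4*r/(4 + r))
(-T(O(-2, 5)))³ = (-(4 + (2*5)² + 9*(2*5))/(4 + 2*5))³ = (-(4 + 10² + 9*10)/(4 + 10))³ = (-(4 + 100 + 90)/14)³ = (-194/14)³ = (-1*97/7)³ = (-97/7)³ = -912673/343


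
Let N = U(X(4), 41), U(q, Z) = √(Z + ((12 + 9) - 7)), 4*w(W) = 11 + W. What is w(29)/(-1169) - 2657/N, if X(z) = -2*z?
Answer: -10/1169 - 2657*√55/55 ≈ -358.28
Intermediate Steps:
w(W) = 11/4 + W/4 (w(W) = (11 + W)/4 = 11/4 + W/4)
U(q, Z) = √(14 + Z) (U(q, Z) = √(Z + (21 - 7)) = √(Z + 14) = √(14 + Z))
N = √55 (N = √(14 + 41) = √55 ≈ 7.4162)
w(29)/(-1169) - 2657/N = (11/4 + (¼)*29)/(-1169) - 2657*√55/55 = (11/4 + 29/4)*(-1/1169) - 2657*√55/55 = 10*(-1/1169) - 2657*√55/55 = -10/1169 - 2657*√55/55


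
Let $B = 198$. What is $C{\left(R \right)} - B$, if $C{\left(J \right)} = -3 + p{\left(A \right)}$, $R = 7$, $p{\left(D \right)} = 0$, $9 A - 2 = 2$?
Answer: $-201$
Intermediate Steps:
$A = \frac{4}{9}$ ($A = \frac{2}{9} + \frac{1}{9} \cdot 2 = \frac{2}{9} + \frac{2}{9} = \frac{4}{9} \approx 0.44444$)
$C{\left(J \right)} = -3$ ($C{\left(J \right)} = -3 + 0 = -3$)
$C{\left(R \right)} - B = -3 - 198 = -201$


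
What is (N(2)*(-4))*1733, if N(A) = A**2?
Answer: -27728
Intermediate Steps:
(N(2)*(-4))*1733 = (2**2*(-4))*1733 = (4*(-4))*1733 = -16*1733 = -27728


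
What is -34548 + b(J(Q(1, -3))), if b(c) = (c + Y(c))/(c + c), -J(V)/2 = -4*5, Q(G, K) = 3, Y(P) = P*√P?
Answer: -69095/2 + √10 ≈ -34544.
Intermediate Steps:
Y(P) = P^(3/2)
J(V) = 40 (J(V) = -(-8)*5 = -2*(-20) = 40)
b(c) = (c + c^(3/2))/(2*c) (b(c) = (c + c^(3/2))/(c + c) = (c + c^(3/2))/((2*c)) = (c + c^(3/2))*(1/(2*c)) = (c + c^(3/2))/(2*c))
-34548 + b(J(Q(1, -3))) = -34548 + (½)*(40 + 40^(3/2))/40 = -34548 + (½)*(1/40)*(40 + 80*√10) = -34548 + (½ + √10) = -69095/2 + √10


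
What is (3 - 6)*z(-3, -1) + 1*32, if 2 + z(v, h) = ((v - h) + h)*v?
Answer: 11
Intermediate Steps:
z(v, h) = -2 + v² (z(v, h) = -2 + ((v - h) + h)*v = -2 + v*v = -2 + v²)
(3 - 6)*z(-3, -1) + 1*32 = (3 - 6)*(-2 + (-3)²) + 1*32 = -3*(-2 + 9) + 32 = -3*7 + 32 = -21 + 32 = 11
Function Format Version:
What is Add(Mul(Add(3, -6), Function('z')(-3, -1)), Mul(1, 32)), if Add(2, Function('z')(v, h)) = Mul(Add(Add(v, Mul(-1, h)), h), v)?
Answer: 11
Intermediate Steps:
Function('z')(v, h) = Add(-2, Pow(v, 2)) (Function('z')(v, h) = Add(-2, Mul(Add(Add(v, Mul(-1, h)), h), v)) = Add(-2, Mul(v, v)) = Add(-2, Pow(v, 2)))
Add(Mul(Add(3, -6), Function('z')(-3, -1)), Mul(1, 32)) = Add(Mul(Add(3, -6), Add(-2, Pow(-3, 2))), Mul(1, 32)) = Add(Mul(-3, Add(-2, 9)), 32) = Add(Mul(-3, 7), 32) = Add(-21, 32) = 11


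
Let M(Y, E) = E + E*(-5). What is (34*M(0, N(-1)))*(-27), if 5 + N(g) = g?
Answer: -22032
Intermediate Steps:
N(g) = -5 + g
M(Y, E) = -4*E (M(Y, E) = E - 5*E = -4*E)
(34*M(0, N(-1)))*(-27) = (34*(-4*(-5 - 1)))*(-27) = (34*(-4*(-6)))*(-27) = (34*24)*(-27) = 816*(-27) = -22032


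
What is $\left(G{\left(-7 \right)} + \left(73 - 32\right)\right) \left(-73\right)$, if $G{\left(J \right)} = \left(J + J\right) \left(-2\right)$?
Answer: $-5037$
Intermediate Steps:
$G{\left(J \right)} = - 4 J$ ($G{\left(J \right)} = 2 J \left(-2\right) = - 4 J$)
$\left(G{\left(-7 \right)} + \left(73 - 32\right)\right) \left(-73\right) = \left(\left(-4\right) \left(-7\right) + \left(73 - 32\right)\right) \left(-73\right) = \left(28 + \left(73 - 32\right)\right) \left(-73\right) = \left(28 + 41\right) \left(-73\right) = 69 \left(-73\right) = -5037$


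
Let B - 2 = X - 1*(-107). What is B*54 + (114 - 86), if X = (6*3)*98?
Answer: 101170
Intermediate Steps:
X = 1764 (X = 18*98 = 1764)
B = 1873 (B = 2 + (1764 - 1*(-107)) = 2 + (1764 + 107) = 2 + 1871 = 1873)
B*54 + (114 - 86) = 1873*54 + (114 - 86) = 101142 + 28 = 101170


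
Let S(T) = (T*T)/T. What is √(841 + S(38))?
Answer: √879 ≈ 29.648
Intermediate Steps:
S(T) = T (S(T) = T²/T = T)
√(841 + S(38)) = √(841 + 38) = √879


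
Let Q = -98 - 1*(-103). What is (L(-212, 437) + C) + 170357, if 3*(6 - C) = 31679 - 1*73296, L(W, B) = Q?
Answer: 552721/3 ≈ 1.8424e+5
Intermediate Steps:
Q = 5 (Q = -98 + 103 = 5)
L(W, B) = 5
C = 41635/3 (C = 6 - (31679 - 1*73296)/3 = 6 - (31679 - 73296)/3 = 6 - 1/3*(-41617) = 6 + 41617/3 = 41635/3 ≈ 13878.)
(L(-212, 437) + C) + 170357 = (5 + 41635/3) + 170357 = 41650/3 + 170357 = 552721/3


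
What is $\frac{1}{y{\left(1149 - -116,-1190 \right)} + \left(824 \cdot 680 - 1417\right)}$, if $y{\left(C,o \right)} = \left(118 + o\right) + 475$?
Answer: $\frac{1}{558306} \approx 1.7911 \cdot 10^{-6}$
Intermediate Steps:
$y{\left(C,o \right)} = 593 + o$
$\frac{1}{y{\left(1149 - -116,-1190 \right)} + \left(824 \cdot 680 - 1417\right)} = \frac{1}{\left(593 - 1190\right) + \left(824 \cdot 680 - 1417\right)} = \frac{1}{-597 + \left(560320 - 1417\right)} = \frac{1}{-597 + 558903} = \frac{1}{558306}$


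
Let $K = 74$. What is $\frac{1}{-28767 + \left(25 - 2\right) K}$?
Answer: $- \frac{1}{27065} \approx -3.6948 \cdot 10^{-5}$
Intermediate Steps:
$\frac{1}{-28767 + \left(25 - 2\right) K} = \frac{1}{-28767 + \left(25 - 2\right) 74} = \frac{1}{-28767 + 23 \cdot 74} = \frac{1}{-28767 + 1702} = \frac{1}{-27065} = - \frac{1}{27065}$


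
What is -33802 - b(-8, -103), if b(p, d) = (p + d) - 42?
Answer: -33649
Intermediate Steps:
b(p, d) = -42 + d + p (b(p, d) = (d + p) - 42 = -42 + d + p)
-33802 - b(-8, -103) = -33802 - (-42 - 103 - 8) = -33802 - 1*(-153) = -33802 + 153 = -33649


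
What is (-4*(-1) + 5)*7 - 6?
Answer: 57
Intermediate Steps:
(-4*(-1) + 5)*7 - 6 = (4 + 5)*7 - 6 = 9*7 - 6 = 63 - 6 = 57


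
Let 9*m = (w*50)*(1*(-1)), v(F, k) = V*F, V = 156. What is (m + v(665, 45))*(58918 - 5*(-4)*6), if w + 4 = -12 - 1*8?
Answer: 18397421560/3 ≈ 6.1325e+9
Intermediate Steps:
w = -24 (w = -4 + (-12 - 1*8) = -4 + (-12 - 8) = -4 - 20 = -24)
v(F, k) = 156*F
m = 400/3 (m = ((-24*50)*(1*(-1)))/9 = (-1200*(-1))/9 = (⅑)*1200 = 400/3 ≈ 133.33)
(m + v(665, 45))*(58918 - 5*(-4)*6) = (400/3 + 156*665)*(58918 - 5*(-4)*6) = (400/3 + 103740)*(58918 + 20*6) = 311620*(58918 + 120)/3 = (311620/3)*59038 = 18397421560/3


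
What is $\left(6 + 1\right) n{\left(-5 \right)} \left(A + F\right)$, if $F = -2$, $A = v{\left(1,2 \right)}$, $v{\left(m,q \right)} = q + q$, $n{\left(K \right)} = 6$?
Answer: $84$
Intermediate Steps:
$v{\left(m,q \right)} = 2 q$
$A = 4$ ($A = 2 \cdot 2 = 4$)
$\left(6 + 1\right) n{\left(-5 \right)} \left(A + F\right) = \left(6 + 1\right) 6 \left(4 - 2\right) = 7 \cdot 6 \cdot 2 = 42 \cdot 2 = 84$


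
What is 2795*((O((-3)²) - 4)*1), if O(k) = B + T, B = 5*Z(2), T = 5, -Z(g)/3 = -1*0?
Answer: 2795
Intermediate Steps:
Z(g) = 0 (Z(g) = -(-3)*0 = -3*0 = 0)
B = 0 (B = 5*0 = 0)
O(k) = 5 (O(k) = 0 + 5 = 5)
2795*((O((-3)²) - 4)*1) = 2795*((5 - 4)*1) = 2795*(1*1) = 2795*1 = 2795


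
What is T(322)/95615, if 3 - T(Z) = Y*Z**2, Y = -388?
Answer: 8045879/19123 ≈ 420.74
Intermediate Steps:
T(Z) = 3 + 388*Z**2 (T(Z) = 3 - (-388)*Z**2 = 3 + 388*Z**2)
T(322)/95615 = (3 + 388*322**2)/95615 = (3 + 388*103684)*(1/95615) = (3 + 40229392)*(1/95615) = 40229395*(1/95615) = 8045879/19123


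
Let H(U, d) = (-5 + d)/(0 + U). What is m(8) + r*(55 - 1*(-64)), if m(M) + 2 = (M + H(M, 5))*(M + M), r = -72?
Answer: -8442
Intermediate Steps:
H(U, d) = (-5 + d)/U
m(M) = -2 + 2*M**2 (m(M) = -2 + (M + (-5 + 5)/M)*(M + M) = -2 + (M + 0/M)*(2*M) = -2 + (M + 0)*(2*M) = -2 + M*(2*M) = -2 + 2*M**2)
m(8) + r*(55 - 1*(-64)) = (-2 + 2*8**2) - 72*(55 - 1*(-64)) = (-2 + 2*64) - 72*(55 + 64) = (-2 + 128) - 72*119 = 126 - 8568 = -8442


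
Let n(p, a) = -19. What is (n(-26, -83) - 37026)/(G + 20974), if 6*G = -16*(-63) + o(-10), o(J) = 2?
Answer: -111135/63427 ≈ -1.7522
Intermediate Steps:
G = 505/3 (G = (-16*(-63) + 2)/6 = (1008 + 2)/6 = (1/6)*1010 = 505/3 ≈ 168.33)
(n(-26, -83) - 37026)/(G + 20974) = (-19 - 37026)/(505/3 + 20974) = -37045/63427/3 = -37045*3/63427 = -111135/63427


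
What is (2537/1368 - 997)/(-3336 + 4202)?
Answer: -1361359/1184688 ≈ -1.1491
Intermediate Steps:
(2537/1368 - 997)/(-3336 + 4202) = (2537*(1/1368) - 997)/866 = (2537/1368 - 997)*(1/866) = -1361359/1368*1/866 = -1361359/1184688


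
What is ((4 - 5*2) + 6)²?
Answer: 0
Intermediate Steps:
((4 - 5*2) + 6)² = ((4 - 10) + 6)² = (-6 + 6)² = 0² = 0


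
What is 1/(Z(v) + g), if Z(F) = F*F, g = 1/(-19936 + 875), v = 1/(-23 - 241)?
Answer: -1328475456/50635 ≈ -26236.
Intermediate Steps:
v = -1/264 (v = 1/(-264) = -1/264 ≈ -0.0037879)
g = -1/19061 (g = 1/(-19061) = -1/19061 ≈ -5.2463e-5)
Z(F) = F²
1/(Z(v) + g) = 1/((-1/264)² - 1/19061) = 1/(1/69696 - 1/19061) = 1/(-50635/1328475456) = -1328475456/50635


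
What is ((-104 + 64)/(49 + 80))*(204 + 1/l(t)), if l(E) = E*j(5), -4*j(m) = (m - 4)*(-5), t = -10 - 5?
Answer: -122368/1935 ≈ -63.239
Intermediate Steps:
t = -15
j(m) = -5 + 5*m/4 (j(m) = -(m - 4)*(-5)/4 = -(-4 + m)*(-5)/4 = -(20 - 5*m)/4 = -5 + 5*m/4)
l(E) = 5*E/4 (l(E) = E*(-5 + (5/4)*5) = E*(-5 + 25/4) = E*(5/4) = 5*E/4)
((-104 + 64)/(49 + 80))*(204 + 1/l(t)) = ((-104 + 64)/(49 + 80))*(204 + 1/((5/4)*(-15))) = (-40/129)*(204 + 1/(-75/4)) = (-40*1/129)*(204 - 4/75) = -40/129*15296/75 = -122368/1935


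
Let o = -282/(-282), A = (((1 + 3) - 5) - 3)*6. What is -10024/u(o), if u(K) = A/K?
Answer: 1253/3 ≈ 417.67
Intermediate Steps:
A = -24 (A = ((4 - 5) - 3)*6 = (-1 - 3)*6 = -4*6 = -24)
o = 1 (o = -282*(-1/282) = 1)
u(K) = -24/K
-10024/u(o) = -10024/((-24/1)) = -10024/((-24*1)) = -10024/(-24) = -10024*(-1/24) = 1253/3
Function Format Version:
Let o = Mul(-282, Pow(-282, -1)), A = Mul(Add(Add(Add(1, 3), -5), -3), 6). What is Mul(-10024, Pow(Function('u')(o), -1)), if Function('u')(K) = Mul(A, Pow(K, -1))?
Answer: Rational(1253, 3) ≈ 417.67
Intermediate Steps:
A = -24 (A = Mul(Add(Add(4, -5), -3), 6) = Mul(Add(-1, -3), 6) = Mul(-4, 6) = -24)
o = 1 (o = Mul(-282, Rational(-1, 282)) = 1)
Function('u')(K) = Mul(-24, Pow(K, -1))
Mul(-10024, Pow(Function('u')(o), -1)) = Mul(-10024, Pow(Mul(-24, Pow(1, -1)), -1)) = Mul(-10024, Pow(Mul(-24, 1), -1)) = Mul(-10024, Pow(-24, -1)) = Mul(-10024, Rational(-1, 24)) = Rational(1253, 3)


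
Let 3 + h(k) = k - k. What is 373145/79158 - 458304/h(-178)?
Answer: 12093182489/79158 ≈ 1.5277e+5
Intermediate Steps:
h(k) = -3 (h(k) = -3 + (k - k) = -3 + 0 = -3)
373145/79158 - 458304/h(-178) = 373145/79158 - 458304/(-3) = 373145*(1/79158) - 458304*(-1/3) = 373145/79158 + 152768 = 12093182489/79158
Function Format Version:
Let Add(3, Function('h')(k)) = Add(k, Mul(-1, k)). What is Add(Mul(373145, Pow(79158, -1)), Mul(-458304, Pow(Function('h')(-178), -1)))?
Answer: Rational(12093182489, 79158) ≈ 1.5277e+5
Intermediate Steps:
Function('h')(k) = -3 (Function('h')(k) = Add(-3, Add(k, Mul(-1, k))) = Add(-3, 0) = -3)
Add(Mul(373145, Pow(79158, -1)), Mul(-458304, Pow(Function('h')(-178), -1))) = Add(Mul(373145, Pow(79158, -1)), Mul(-458304, Pow(-3, -1))) = Add(Mul(373145, Rational(1, 79158)), Mul(-458304, Rational(-1, 3))) = Add(Rational(373145, 79158), 152768) = Rational(12093182489, 79158)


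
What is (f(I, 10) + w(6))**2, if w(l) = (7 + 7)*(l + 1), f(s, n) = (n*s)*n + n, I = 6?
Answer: 501264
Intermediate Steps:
f(s, n) = n + s*n**2 (f(s, n) = s*n**2 + n = n + s*n**2)
w(l) = 14 + 14*l (w(l) = 14*(1 + l) = 14 + 14*l)
(f(I, 10) + w(6))**2 = (10*(1 + 10*6) + (14 + 14*6))**2 = (10*(1 + 60) + (14 + 84))**2 = (10*61 + 98)**2 = (610 + 98)**2 = 708**2 = 501264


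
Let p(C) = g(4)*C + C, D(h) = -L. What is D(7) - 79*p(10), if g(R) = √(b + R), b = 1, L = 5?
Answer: -795 - 790*√5 ≈ -2561.5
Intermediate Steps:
D(h) = -5 (D(h) = -1*5 = -5)
g(R) = √(1 + R)
p(C) = C + C*√5 (p(C) = √(1 + 4)*C + C = √5*C + C = C*√5 + C = C + C*√5)
D(7) - 79*p(10) = -5 - 790*(1 + √5) = -5 - 79*(10 + 10*√5) = -5 + (-790 - 790*√5) = -795 - 790*√5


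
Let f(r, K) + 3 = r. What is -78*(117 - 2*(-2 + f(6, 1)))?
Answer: -8970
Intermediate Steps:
f(r, K) = -3 + r
-78*(117 - 2*(-2 + f(6, 1))) = -78*(117 - 2*(-2 + (-3 + 6))) = -78*(117 - 2*(-2 + 3)) = -78*(117 - 2*1) = -78*(117 - 2) = -78*115 = -8970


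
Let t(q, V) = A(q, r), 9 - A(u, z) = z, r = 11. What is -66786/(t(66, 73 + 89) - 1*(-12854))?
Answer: -11131/2142 ≈ -5.1965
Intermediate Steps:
A(u, z) = 9 - z
t(q, V) = -2 (t(q, V) = 9 - 1*11 = 9 - 11 = -2)
-66786/(t(66, 73 + 89) - 1*(-12854)) = -66786/(-2 - 1*(-12854)) = -66786/(-2 + 12854) = -66786/12852 = -66786*1/12852 = -11131/2142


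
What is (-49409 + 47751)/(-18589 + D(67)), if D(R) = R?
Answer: 829/9261 ≈ 0.089515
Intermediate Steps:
(-49409 + 47751)/(-18589 + D(67)) = (-49409 + 47751)/(-18589 + 67) = -1658/(-18522) = -1658*(-1/18522) = 829/9261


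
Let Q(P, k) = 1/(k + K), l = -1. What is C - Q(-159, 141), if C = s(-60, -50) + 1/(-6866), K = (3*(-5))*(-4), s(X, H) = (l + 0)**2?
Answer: 1372999/1380066 ≈ 0.99488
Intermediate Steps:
s(X, H) = 1 (s(X, H) = (-1 + 0)**2 = (-1)**2 = 1)
K = 60 (K = -15*(-4) = 60)
Q(P, k) = 1/(60 + k) (Q(P, k) = 1/(k + 60) = 1/(60 + k))
C = 6865/6866 (C = 1 + 1/(-6866) = 1 - 1/6866 = 6865/6866 ≈ 0.99985)
C - Q(-159, 141) = 6865/6866 - 1/(60 + 141) = 6865/6866 - 1/201 = 1372999/1380066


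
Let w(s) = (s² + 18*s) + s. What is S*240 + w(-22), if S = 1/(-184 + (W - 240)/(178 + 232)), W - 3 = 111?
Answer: 2444478/37783 ≈ 64.698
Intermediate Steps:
W = 114 (W = 3 + 111 = 114)
w(s) = s² + 19*s
S = -205/37783 (S = 1/(-184 + (114 - 240)/(178 + 232)) = 1/(-184 - 126/410) = 1/(-184 - 126*1/410) = 1/(-184 - 63/205) = 1/(-37783/205) = -205/37783 ≈ -0.0054257)
S*240 + w(-22) = -205/37783*240 - 22*(19 - 22) = -49200/37783 - 22*(-3) = -49200/37783 + 66 = 2444478/37783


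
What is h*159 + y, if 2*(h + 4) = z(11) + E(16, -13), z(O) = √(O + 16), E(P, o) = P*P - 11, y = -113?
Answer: 37457/2 + 477*√3/2 ≈ 19142.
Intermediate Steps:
E(P, o) = -11 + P² (E(P, o) = P² - 11 = -11 + P²)
z(O) = √(16 + O)
h = 237/2 + 3*√3/2 (h = -4 + (√(16 + 11) + (-11 + 16²))/2 = -4 + (√27 + (-11 + 256))/2 = -4 + (3*√3 + 245)/2 = -4 + (245 + 3*√3)/2 = -4 + (245/2 + 3*√3/2) = 237/2 + 3*√3/2 ≈ 121.10)
h*159 + y = (237/2 + 3*√3/2)*159 - 113 = (37683/2 + 477*√3/2) - 113 = 37457/2 + 477*√3/2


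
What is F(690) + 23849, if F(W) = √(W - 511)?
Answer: 23849 + √179 ≈ 23862.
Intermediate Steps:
F(W) = √(-511 + W)
F(690) + 23849 = √(-511 + 690) + 23849 = √179 + 23849 = 23849 + √179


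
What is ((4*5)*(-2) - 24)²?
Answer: 4096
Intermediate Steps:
((4*5)*(-2) - 24)² = (20*(-2) - 24)² = (-40 - 24)² = (-64)² = 4096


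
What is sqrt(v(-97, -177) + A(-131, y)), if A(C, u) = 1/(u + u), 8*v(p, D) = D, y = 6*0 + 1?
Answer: I*sqrt(346)/4 ≈ 4.6503*I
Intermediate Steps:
y = 1 (y = 0 + 1 = 1)
v(p, D) = D/8
A(C, u) = 1/(2*u)
sqrt(v(-97, -177) + A(-131, y)) = sqrt((1/8)*(-177) + (1/2)/1) = sqrt(-177/8 + (1/2)*1) = sqrt(-177/8 + 1/2) = sqrt(-173/8) = I*sqrt(346)/4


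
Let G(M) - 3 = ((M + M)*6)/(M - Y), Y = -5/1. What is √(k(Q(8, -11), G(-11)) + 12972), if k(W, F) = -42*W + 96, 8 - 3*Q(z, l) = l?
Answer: √12802 ≈ 113.15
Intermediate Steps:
Y = -5 (Y = -5*1 = -5)
Q(z, l) = 8/3 - l/3
G(M) = 3 + 12*M/(5 + M) (G(M) = 3 + ((M + M)*6)/(M - 1*(-5)) = 3 + ((2*M)*6)/(M + 5) = 3 + (12*M)/(5 + M) = 3 + 12*M/(5 + M))
k(W, F) = 96 - 42*W
√(k(Q(8, -11), G(-11)) + 12972) = √((96 - 42*(8/3 - ⅓*(-11))) + 12972) = √((96 - 42*(8/3 + 11/3)) + 12972) = √((96 - 42*19/3) + 12972) = √((96 - 266) + 12972) = √(-170 + 12972) = √12802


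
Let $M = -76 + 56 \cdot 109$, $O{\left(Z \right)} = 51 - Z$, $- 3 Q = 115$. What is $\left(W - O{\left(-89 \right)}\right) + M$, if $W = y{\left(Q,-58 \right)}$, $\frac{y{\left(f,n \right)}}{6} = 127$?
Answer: $6650$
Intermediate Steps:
$Q = - \frac{115}{3}$ ($Q = \left(- \frac{1}{3}\right) 115 = - \frac{115}{3} \approx -38.333$)
$y{\left(f,n \right)} = 762$ ($y{\left(f,n \right)} = 6 \cdot 127 = 762$)
$W = 762$
$M = 6028$ ($M = -76 + 6104 = 6028$)
$\left(W - O{\left(-89 \right)}\right) + M = \left(762 - \left(51 - -89\right)\right) + 6028 = \left(762 - \left(51 + 89\right)\right) + 6028 = \left(762 - 140\right) + 6028 = 622 + 6028 = 6650$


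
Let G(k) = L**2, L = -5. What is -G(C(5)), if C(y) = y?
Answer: -25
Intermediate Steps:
G(k) = 25 (G(k) = (-5)**2 = 25)
-G(C(5)) = -1*25 = -25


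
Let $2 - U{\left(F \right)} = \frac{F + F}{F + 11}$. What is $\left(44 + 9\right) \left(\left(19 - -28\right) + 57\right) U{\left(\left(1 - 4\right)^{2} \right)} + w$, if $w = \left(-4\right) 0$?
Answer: $\frac{30316}{5} \approx 6063.2$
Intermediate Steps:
$w = 0$
$U{\left(F \right)} = 2 - \frac{2 F}{11 + F}$ ($U{\left(F \right)} = 2 - \frac{F + F}{F + 11} = 2 - \frac{2 F}{11 + F}$)
$\left(44 + 9\right) \left(\left(19 - -28\right) + 57\right) U{\left(\left(1 - 4\right)^{2} \right)} + w = \left(44 + 9\right) \left(\left(19 - -28\right) + 57\right) \frac{22}{11 + \left(1 - 4\right)^{2}} + 0 = 53 \left(\left(19 + 28\right) + 57\right) \frac{22}{11 + \left(-3\right)^{2}} + 0 = 53 \left(47 + 57\right) \frac{22}{11 + 9} + 0 = 53 \cdot 104 \cdot \frac{22}{20} + 0 = 5512 \cdot 22 \cdot \frac{1}{20} + 0 = 5512 \cdot \frac{11}{10} + 0 = \frac{30316}{5} + 0 = \frac{30316}{5}$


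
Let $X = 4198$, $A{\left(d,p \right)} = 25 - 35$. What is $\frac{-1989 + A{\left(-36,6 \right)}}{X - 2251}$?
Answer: $- \frac{1999}{1947} \approx -1.0267$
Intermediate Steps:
$A{\left(d,p \right)} = -10$
$\frac{-1989 + A{\left(-36,6 \right)}}{X - 2251} = \frac{-1989 - 10}{4198 - 2251} = - \frac{1999}{1947}$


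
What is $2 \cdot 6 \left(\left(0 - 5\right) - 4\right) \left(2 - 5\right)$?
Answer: $324$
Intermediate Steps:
$2 \cdot 6 \left(\left(0 - 5\right) - 4\right) \left(2 - 5\right) = 12 \left(\left(0 - 5\right) - 4\right) \left(-3\right) = 12 \left(-5 - 4\right) \left(-3\right) = 12 \left(\left(-9\right) \left(-3\right)\right) = 12 \cdot 27 = 324$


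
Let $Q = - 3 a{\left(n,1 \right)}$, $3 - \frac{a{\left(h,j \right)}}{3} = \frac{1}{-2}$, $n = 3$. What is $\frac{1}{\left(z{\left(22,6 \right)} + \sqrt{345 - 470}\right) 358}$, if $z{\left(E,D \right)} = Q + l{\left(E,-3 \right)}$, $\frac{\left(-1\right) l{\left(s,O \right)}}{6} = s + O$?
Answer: $- \frac{291}{15247399} - \frac{10 i \sqrt{5}}{15247399} \approx -1.9085 \cdot 10^{-5} - 1.4665 \cdot 10^{-6} i$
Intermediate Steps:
$l{\left(s,O \right)} = - 6 O - 6 s$ ($l{\left(s,O \right)} = - 6 \left(s + O\right) = - 6 \left(O + s\right) = - 6 O - 6 s$)
$a{\left(h,j \right)} = \frac{21}{2}$ ($a{\left(h,j \right)} = 9 - \frac{3}{-2} = 9 - - \frac{3}{2} = 9 + \frac{3}{2} = \frac{21}{2}$)
$Q = - \frac{63}{2}$ ($Q = \left(-3\right) \frac{21}{2} = - \frac{63}{2} \approx -31.5$)
$z{\left(E,D \right)} = - \frac{27}{2} - 6 E$ ($z{\left(E,D \right)} = - \frac{63}{2} - \left(-18 + 6 E\right) = - \frac{27}{2} - 6 E$)
$\frac{1}{\left(z{\left(22,6 \right)} + \sqrt{345 - 470}\right) 358} = \frac{1}{\left(\left(- \frac{27}{2} - 132\right) + \sqrt{345 - 470}\right) 358} = \frac{1}{\left(- \frac{27}{2} - 132\right) + \sqrt{-125}} \cdot \frac{1}{358} = \frac{1}{- \frac{291}{2} + 5 i \sqrt{5}} \cdot \frac{1}{358} = \frac{1}{358 \left(- \frac{291}{2} + 5 i \sqrt{5}\right)}$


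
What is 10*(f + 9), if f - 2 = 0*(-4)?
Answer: 110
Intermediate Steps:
f = 2 (f = 2 + 0*(-4) = 2 + 0 = 2)
10*(f + 9) = 10*(2 + 9) = 10*11 = 110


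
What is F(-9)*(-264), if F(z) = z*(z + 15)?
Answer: 14256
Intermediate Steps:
F(z) = z*(15 + z)
F(-9)*(-264) = -9*(15 - 9)*(-264) = -9*6*(-264) = -54*(-264) = 14256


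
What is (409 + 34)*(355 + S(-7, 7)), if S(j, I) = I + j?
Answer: 157265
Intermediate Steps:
(409 + 34)*(355 + S(-7, 7)) = (409 + 34)*(355 + (7 - 7)) = 443*(355 + 0) = 443*355 = 157265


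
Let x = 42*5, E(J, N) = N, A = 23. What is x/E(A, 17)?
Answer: 210/17 ≈ 12.353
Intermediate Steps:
x = 210
x/E(A, 17) = 210/17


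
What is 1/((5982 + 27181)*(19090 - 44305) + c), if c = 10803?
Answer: -1/836194242 ≈ -1.1959e-9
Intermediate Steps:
1/((5982 + 27181)*(19090 - 44305) + c) = 1/((5982 + 27181)*(19090 - 44305) + 10803) = 1/(33163*(-25215) + 10803) = 1/(-836205045 + 10803) = 1/(-836194242) = -1/836194242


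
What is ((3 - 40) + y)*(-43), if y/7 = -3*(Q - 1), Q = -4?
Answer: -2924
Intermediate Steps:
y = 105 (y = 7*(-3*(-4 - 1)) = 7*(-3*(-5)) = 7*15 = 105)
((3 - 40) + y)*(-43) = ((3 - 40) + 105)*(-43) = (-37 + 105)*(-43) = 68*(-43) = -2924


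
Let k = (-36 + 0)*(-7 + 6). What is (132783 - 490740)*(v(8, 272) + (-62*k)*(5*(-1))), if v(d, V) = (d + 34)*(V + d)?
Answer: -8204374440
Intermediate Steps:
v(d, V) = (34 + d)*(V + d)
k = 36 (k = -36*(-1) = 36)
(132783 - 490740)*(v(8, 272) + (-62*k)*(5*(-1))) = (132783 - 490740)*((8**2 + 34*272 + 34*8 + 272*8) + (-62*36)*(5*(-1))) = -357957*((64 + 9248 + 272 + 2176) - 2232*(-5)) = -357957*(11760 + 11160) = -357957*22920 = -8204374440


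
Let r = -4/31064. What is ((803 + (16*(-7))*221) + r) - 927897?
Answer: -7392036037/7766 ≈ -9.5185e+5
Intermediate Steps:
r = -1/7766 (r = (1/31064)*(-4) = -1/7766 ≈ -0.00012877)
((803 + (16*(-7))*221) + r) - 927897 = ((803 + (16*(-7))*221) - 1/7766) - 927897 = ((803 - 112*221) - 1/7766) - 927897 = ((803 - 24752) - 1/7766) - 927897 = (-23949 - 1/7766) - 927897 = -185987935/7766 - 927897 = -7392036037/7766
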